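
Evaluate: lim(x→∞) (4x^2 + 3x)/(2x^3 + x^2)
This is an ∞/∞ indeterminate form.

Apply L'Hôpital's rule: differentiate numerator and denominator separately.
  f(x) = 4·x^2 + 3·x   ⇒   f'(x) = 8·x + 3
  g(x) = 2·x^3 + x^2   ⇒   g'(x) = 6·x^2 + 2·x
  lim(x→∞) f'(x)/g'(x) = lim(x→∞) (8·x + 3)/(6·x^2 + 2·x)
  = 0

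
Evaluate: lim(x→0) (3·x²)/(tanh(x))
This is a 0/0 indeterminate form.

Apply L'Hôpital's rule: differentiate numerator and denominator separately.
  f(x) = 3·x^2   ⇒   f'(x) = 6·x
  g(x) = tanh(x)   ⇒   g'(x) = 1 - tanh(x)^2
  lim(x→0) f'(x)/g'(x) = lim(x→0) (6·x)/(1 - tanh(x)^2)
  = 0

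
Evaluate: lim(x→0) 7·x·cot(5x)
This is a 0·∞ indeterminate form.

Rewrite 0·∞ as a quotient (0/0 or ∞/∞ form), then apply L'Hôpital's rule:
  lim(x→0) 7·x·cot(5x) = 7/5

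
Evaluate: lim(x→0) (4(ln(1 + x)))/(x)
This is a 0/0 indeterminate form.

Apply L'Hôpital's rule: differentiate numerator and denominator separately.
  f(x) = 4·ln(x + 1)   ⇒   f'(x) = 4/(x + 1)
  g(x) = x   ⇒   g'(x) = 1
  lim(x→0) f'(x)/g'(x) = lim(x→0) (4/(x + 1))/(1)
  = 4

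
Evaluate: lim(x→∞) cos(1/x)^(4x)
This is an exponential indeterminate form.

For exponential indeterminate forms, take the natural log:
  Let L = lim(x→∞) cos(1/x)^(4x)
  Then ln(L) = lim(x→∞) [exponent × ln(base)]
  Evaluate using L'Hôpital or standard limits, then exponentiate.
  L = 1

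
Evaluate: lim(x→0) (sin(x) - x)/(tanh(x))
This is a 0/0 indeterminate form.

Apply L'Hôpital's rule: differentiate numerator and denominator separately.
  f(x) = -x + sin(x)   ⇒   f'(x) = cos(x) - 1
  g(x) = tanh(x)   ⇒   g'(x) = 1 - tanh(x)^2
  lim(x→0) f'(x)/g'(x) = lim(x→0) (cos(x) - 1)/(1 - tanh(x)^2)
  = 0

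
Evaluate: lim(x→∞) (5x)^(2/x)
This is an exponential indeterminate form.

For exponential indeterminate forms, take the natural log:
  Let L = lim(x→∞) (5x)^(2/x)
  Then ln(L) = lim(x→∞) [exponent × ln(base)]
  Evaluate using L'Hôpital or standard limits, then exponentiate.
  L = 1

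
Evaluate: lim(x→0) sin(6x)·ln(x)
This is a 0·∞ indeterminate form.

Rewrite 0·∞ as a quotient (0/0 or ∞/∞ form), then apply L'Hôpital's rule:
  lim(x→0) sin(6x)·ln(x) = 0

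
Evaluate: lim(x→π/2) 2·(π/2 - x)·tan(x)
This is a 0·∞ indeterminate form.

Rewrite 0·∞ as a quotient (0/0 or ∞/∞ form), then apply L'Hôpital's rule:
  lim(x→π/2) 2·(π/2 - x)·tan(x) = 2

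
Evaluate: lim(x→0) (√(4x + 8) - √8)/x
This is a standard limit.

Factor or rationalize the expression:
  lim(x→0) (√(4x + 8) - √8)/x = sqrt(2)/2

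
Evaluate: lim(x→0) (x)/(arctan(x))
This is a 0/0 indeterminate form.

Apply L'Hôpital's rule: differentiate numerator and denominator separately.
  f(x) = x   ⇒   f'(x) = 1
  g(x) = atan(x)   ⇒   g'(x) = 1/(x^2 + 1)
  lim(x→0) f'(x)/g'(x) = lim(x→0) (1)/(1/(x^2 + 1))
  = 1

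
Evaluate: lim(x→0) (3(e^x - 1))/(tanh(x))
This is a 0/0 indeterminate form.

Apply L'Hôpital's rule: differentiate numerator and denominator separately.
  f(x) = 3·e^(x) - 3   ⇒   f'(x) = 3·e^(x)
  g(x) = tanh(x)   ⇒   g'(x) = 1 - tanh(x)^2
  lim(x→0) f'(x)/g'(x) = lim(x→0) (3·e^(x))/(1 - tanh(x)^2)
  = 3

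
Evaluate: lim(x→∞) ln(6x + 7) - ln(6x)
This is an ∞-∞ indeterminate form.

Combine fractions or rationalize to convert ∞-∞ to 0/0 form:
  lim(x→∞) ln(6x + 7) - ln(6x) = 0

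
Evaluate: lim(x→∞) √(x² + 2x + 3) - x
This is an ∞-∞ indeterminate form.

Combine fractions or rationalize to convert ∞-∞ to 0/0 form:
  lim(x→∞) √(x² + 2x + 3) - x = 1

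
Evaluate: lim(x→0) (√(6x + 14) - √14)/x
This is a standard limit.

Factor or rationalize the expression:
  lim(x→0) (√(6x + 14) - √14)/x = 3·sqrt(14)/14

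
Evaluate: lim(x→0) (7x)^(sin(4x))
This is an exponential indeterminate form.

For exponential indeterminate forms, take the natural log:
  Let L = lim(x→0) (7x)^(sin(4x))
  Then ln(L) = lim(x→0) [exponent × ln(base)]
  Evaluate using L'Hôpital or standard limits, then exponentiate.
  L = 1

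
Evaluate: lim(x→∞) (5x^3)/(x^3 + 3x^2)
This is an ∞/∞ indeterminate form.

Apply L'Hôpital's rule: differentiate numerator and denominator separately.
  f(x) = 5·x^3   ⇒   f'(x) = 15·x^2
  g(x) = x^3 + 3·x^2   ⇒   g'(x) = 3·x^2 + 6·x
  lim(x→∞) f'(x)/g'(x) = lim(x→∞) (15·x^2)/(3·x^2 + 6·x)
  = 5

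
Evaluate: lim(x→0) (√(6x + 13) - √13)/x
This is a standard limit.

Factor or rationalize the expression:
  lim(x→0) (√(6x + 13) - √13)/x = 3·sqrt(13)/13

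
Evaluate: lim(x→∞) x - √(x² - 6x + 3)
This is an ∞-∞ indeterminate form.

Combine fractions or rationalize to convert ∞-∞ to 0/0 form:
  lim(x→∞) x - √(x² - 6x + 3) = 3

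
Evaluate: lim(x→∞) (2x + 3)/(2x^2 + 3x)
This is an ∞/∞ indeterminate form.

Apply L'Hôpital's rule: differentiate numerator and denominator separately.
  f(x) = 2·x + 3   ⇒   f'(x) = 2
  g(x) = 2·x^2 + 3·x   ⇒   g'(x) = 4·x + 3
  lim(x→∞) f'(x)/g'(x) = lim(x→∞) (2)/(4·x + 3)
  = 0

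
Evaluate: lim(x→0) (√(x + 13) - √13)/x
This is a standard limit.

Factor or rationalize the expression:
  lim(x→0) (√(x + 13) - √13)/x = sqrt(13)/26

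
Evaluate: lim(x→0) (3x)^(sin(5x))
This is an exponential indeterminate form.

For exponential indeterminate forms, take the natural log:
  Let L = lim(x→0) (3x)^(sin(5x))
  Then ln(L) = lim(x→0) [exponent × ln(base)]
  Evaluate using L'Hôpital or standard limits, then exponentiate.
  L = 1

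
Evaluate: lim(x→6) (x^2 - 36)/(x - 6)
This is a standard limit.

Factor or rationalize the expression:
  lim(x→6) (x^2 - 36)/(x - 6) = 12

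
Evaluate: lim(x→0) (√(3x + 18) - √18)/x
This is a standard limit.

Factor or rationalize the expression:
  lim(x→0) (√(3x + 18) - √18)/x = sqrt(2)/4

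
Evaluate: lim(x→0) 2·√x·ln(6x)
This is a 0·∞ indeterminate form.

Rewrite 0·∞ as a quotient (0/0 or ∞/∞ form), then apply L'Hôpital's rule:
  lim(x→0) 2·√x·ln(6x) = 0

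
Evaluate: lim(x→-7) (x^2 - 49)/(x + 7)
This is a standard limit.

Factor or rationalize the expression:
  lim(x→-7) (x^2 - 49)/(x + 7) = -14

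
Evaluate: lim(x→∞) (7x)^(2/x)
This is an exponential indeterminate form.

For exponential indeterminate forms, take the natural log:
  Let L = lim(x→∞) (7x)^(2/x)
  Then ln(L) = lim(x→∞) [exponent × ln(base)]
  Evaluate using L'Hôpital or standard limits, then exponentiate.
  L = 1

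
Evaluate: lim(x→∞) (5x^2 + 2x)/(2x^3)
This is an ∞/∞ indeterminate form.

Apply L'Hôpital's rule: differentiate numerator and denominator separately.
  f(x) = 5·x^2 + 2·x   ⇒   f'(x) = 10·x + 2
  g(x) = 2·x^3   ⇒   g'(x) = 6·x^2
  lim(x→∞) f'(x)/g'(x) = lim(x→∞) (10·x + 2)/(6·x^2)
  = 0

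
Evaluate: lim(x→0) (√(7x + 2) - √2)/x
This is a standard limit.

Factor or rationalize the expression:
  lim(x→0) (√(7x + 2) - √2)/x = 7·sqrt(2)/4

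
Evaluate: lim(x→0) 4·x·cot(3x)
This is a 0·∞ indeterminate form.

Rewrite 0·∞ as a quotient (0/0 or ∞/∞ form), then apply L'Hôpital's rule:
  lim(x→0) 4·x·cot(3x) = 4/3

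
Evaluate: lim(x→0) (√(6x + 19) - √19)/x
This is a standard limit.

Factor or rationalize the expression:
  lim(x→0) (√(6x + 19) - √19)/x = 3·sqrt(19)/19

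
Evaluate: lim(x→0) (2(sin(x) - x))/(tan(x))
This is a 0/0 indeterminate form.

Apply L'Hôpital's rule: differentiate numerator and denominator separately.
  f(x) = -2·x + 2·sin(x)   ⇒   f'(x) = 2·cos(x) - 2
  g(x) = tan(x)   ⇒   g'(x) = tan(x)^2 + 1
  lim(x→0) f'(x)/g'(x) = lim(x→0) (2·cos(x) - 2)/(tan(x)^2 + 1)
  = 0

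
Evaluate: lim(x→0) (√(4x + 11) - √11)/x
This is a standard limit.

Factor or rationalize the expression:
  lim(x→0) (√(4x + 11) - √11)/x = 2·sqrt(11)/11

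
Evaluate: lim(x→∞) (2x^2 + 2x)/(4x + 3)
This is an ∞/∞ indeterminate form.

Apply L'Hôpital's rule: differentiate numerator and denominator separately.
  f(x) = 2·x^2 + 2·x   ⇒   f'(x) = 4·x + 2
  g(x) = 4·x + 3   ⇒   g'(x) = 4
  lim(x→∞) f'(x)/g'(x) = lim(x→∞) (4·x + 2)/(4)
  = ∞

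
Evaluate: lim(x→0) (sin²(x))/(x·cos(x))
This is a 0/0 indeterminate form.

Apply L'Hôpital's rule: differentiate numerator and denominator separately.
  f(x) = sin(x)^2   ⇒   f'(x) = 2·sin(x)·cos(x)
  g(x) = x·cos(x)   ⇒   g'(x) = -x·sin(x) + cos(x)
  lim(x→0) f'(x)/g'(x) = lim(x→0) (2·sin(x)·cos(x))/(-x·sin(x) + cos(x))
  = 0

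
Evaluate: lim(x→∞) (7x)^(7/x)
This is an exponential indeterminate form.

For exponential indeterminate forms, take the natural log:
  Let L = lim(x→∞) (7x)^(7/x)
  Then ln(L) = lim(x→∞) [exponent × ln(base)]
  Evaluate using L'Hôpital or standard limits, then exponentiate.
  L = 1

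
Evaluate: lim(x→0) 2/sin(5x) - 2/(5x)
This is an ∞-∞ indeterminate form.

Combine fractions or rationalize to convert ∞-∞ to 0/0 form:
  lim(x→0) 2/sin(5x) - 2/(5x) = 0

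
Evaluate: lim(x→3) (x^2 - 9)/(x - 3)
This is a standard limit.

Factor or rationalize the expression:
  lim(x→3) (x^2 - 9)/(x - 3) = 6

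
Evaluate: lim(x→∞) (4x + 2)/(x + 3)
This is an ∞/∞ indeterminate form.

Apply L'Hôpital's rule: differentiate numerator and denominator separately.
  f(x) = 4·x + 2   ⇒   f'(x) = 4
  g(x) = x + 3   ⇒   g'(x) = 1
  lim(x→∞) f'(x)/g'(x) = lim(x→∞) (4)/(1)
  = 4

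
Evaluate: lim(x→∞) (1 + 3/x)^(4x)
This is an exponential indeterminate form.

For exponential indeterminate forms, take the natural log:
  Let L = lim(x→∞) (1 + 3/x)^(4x)
  Then ln(L) = lim(x→∞) [exponent × ln(base)]
  Evaluate using L'Hôpital or standard limits, then exponentiate.
  L = e^(12)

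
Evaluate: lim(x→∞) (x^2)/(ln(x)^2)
This is an ∞/∞ indeterminate form.

Apply L'Hôpital's rule: differentiate numerator and denominator separately.
  f(x) = x^2   ⇒   f'(x) = 2·x
  g(x) = ln(x)^2   ⇒   g'(x) = 2·ln(x)/x
  lim(x→∞) f'(x)/g'(x) = lim(x→∞) (2·x)/(2·ln(x)/x)
  = ∞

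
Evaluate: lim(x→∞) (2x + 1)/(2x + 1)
This is an ∞/∞ indeterminate form.

Apply L'Hôpital's rule: differentiate numerator and denominator separately.
  f(x) = 2·x + 1   ⇒   f'(x) = 2
  g(x) = 2·x + 1   ⇒   g'(x) = 2
  lim(x→∞) f'(x)/g'(x) = lim(x→∞) (2)/(2)
  = 1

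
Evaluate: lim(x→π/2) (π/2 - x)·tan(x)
This is a 0·∞ indeterminate form.

Rewrite 0·∞ as a quotient (0/0 or ∞/∞ form), then apply L'Hôpital's rule:
  lim(x→π/2) (π/2 - x)·tan(x) = 1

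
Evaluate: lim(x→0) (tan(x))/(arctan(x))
This is a 0/0 indeterminate form.

Apply L'Hôpital's rule: differentiate numerator and denominator separately.
  f(x) = tan(x)   ⇒   f'(x) = tan(x)^2 + 1
  g(x) = atan(x)   ⇒   g'(x) = 1/(x^2 + 1)
  lim(x→0) f'(x)/g'(x) = lim(x→0) (tan(x)^2 + 1)/(1/(x^2 + 1))
  = 1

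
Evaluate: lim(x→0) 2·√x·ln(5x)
This is a 0·∞ indeterminate form.

Rewrite 0·∞ as a quotient (0/0 or ∞/∞ form), then apply L'Hôpital's rule:
  lim(x→0) 2·√x·ln(5x) = 0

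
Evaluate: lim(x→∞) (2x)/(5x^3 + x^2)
This is an ∞/∞ indeterminate form.

Apply L'Hôpital's rule: differentiate numerator and denominator separately.
  f(x) = 2·x   ⇒   f'(x) = 2
  g(x) = 5·x^3 + x^2   ⇒   g'(x) = 15·x^2 + 2·x
  lim(x→∞) f'(x)/g'(x) = lim(x→∞) (2)/(15·x^2 + 2·x)
  = 0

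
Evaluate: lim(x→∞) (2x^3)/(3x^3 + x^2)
This is an ∞/∞ indeterminate form.

Apply L'Hôpital's rule: differentiate numerator and denominator separately.
  f(x) = 2·x^3   ⇒   f'(x) = 6·x^2
  g(x) = 3·x^3 + x^2   ⇒   g'(x) = 9·x^2 + 2·x
  lim(x→∞) f'(x)/g'(x) = lim(x→∞) (6·x^2)/(9·x^2 + 2·x)
  = 2/3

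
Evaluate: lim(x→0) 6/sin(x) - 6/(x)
This is an ∞-∞ indeterminate form.

Combine fractions or rationalize to convert ∞-∞ to 0/0 form:
  lim(x→0) 6/sin(x) - 6/(x) = 0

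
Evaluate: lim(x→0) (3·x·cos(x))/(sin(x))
This is a 0/0 indeterminate form.

Apply L'Hôpital's rule: differentiate numerator and denominator separately.
  f(x) = 3·x·cos(x)   ⇒   f'(x) = -3·x·sin(x) + 3·cos(x)
  g(x) = sin(x)   ⇒   g'(x) = cos(x)
  lim(x→0) f'(x)/g'(x) = lim(x→0) (-3·x·sin(x) + 3·cos(x))/(cos(x))
  = 3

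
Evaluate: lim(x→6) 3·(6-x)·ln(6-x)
This is a 0·∞ indeterminate form.

Rewrite 0·∞ as a quotient (0/0 or ∞/∞ form), then apply L'Hôpital's rule:
  lim(x→6) 3·(6-x)·ln(6-x) = 0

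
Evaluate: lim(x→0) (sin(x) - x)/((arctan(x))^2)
This is a 0/0 indeterminate form.

Apply L'Hôpital's rule: differentiate numerator and denominator separately.
  f(x) = -x + sin(x)   ⇒   f'(x) = cos(x) - 1
  g(x) = atan(x)^2   ⇒   g'(x) = 2·atan(x)/(x^2 + 1)
  lim(x→0) f'(x)/g'(x) = lim(x→0) (cos(x) - 1)/(2·atan(x)/(x^2 + 1))
  = 0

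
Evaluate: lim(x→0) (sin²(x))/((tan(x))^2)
This is a 0/0 indeterminate form.

Apply L'Hôpital's rule: differentiate numerator and denominator separately.
  f(x) = sin(x)^2   ⇒   f'(x) = 2·sin(x)·cos(x)
  g(x) = tan(x)^2   ⇒   g'(x) = (2·tan(x)^2 + 2)·tan(x)
  lim(x→0) f'(x)/g'(x) = lim(x→0) (2·sin(x)·cos(x))/((2·tan(x)^2 + 2)·tan(x))
  = 1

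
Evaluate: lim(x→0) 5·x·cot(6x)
This is a 0·∞ indeterminate form.

Rewrite 0·∞ as a quotient (0/0 or ∞/∞ form), then apply L'Hôpital's rule:
  lim(x→0) 5·x·cot(6x) = 5/6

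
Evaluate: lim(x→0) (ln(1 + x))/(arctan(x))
This is a 0/0 indeterminate form.

Apply L'Hôpital's rule: differentiate numerator and denominator separately.
  f(x) = ln(x + 1)   ⇒   f'(x) = 1/(x + 1)
  g(x) = atan(x)   ⇒   g'(x) = 1/(x^2 + 1)
  lim(x→0) f'(x)/g'(x) = lim(x→0) (1/(x + 1))/(1/(x^2 + 1))
  = 1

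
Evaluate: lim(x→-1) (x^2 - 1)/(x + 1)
This is a standard limit.

Factor or rationalize the expression:
  lim(x→-1) (x^2 - 1)/(x + 1) = -2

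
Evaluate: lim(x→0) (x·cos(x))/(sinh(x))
This is a 0/0 indeterminate form.

Apply L'Hôpital's rule: differentiate numerator and denominator separately.
  f(x) = x·cos(x)   ⇒   f'(x) = -x·sin(x) + cos(x)
  g(x) = sinh(x)   ⇒   g'(x) = cosh(x)
  lim(x→0) f'(x)/g'(x) = lim(x→0) (-x·sin(x) + cos(x))/(cosh(x))
  = 1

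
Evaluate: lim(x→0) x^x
This is an exponential indeterminate form.

For exponential indeterminate forms, take the natural log:
  Let L = lim(x→0) x^x
  Then ln(L) = lim(x→0) [exponent × ln(base)]
  Evaluate using L'Hôpital or standard limits, then exponentiate.
  L = 1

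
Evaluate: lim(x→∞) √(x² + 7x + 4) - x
This is an ∞-∞ indeterminate form.

Combine fractions or rationalize to convert ∞-∞ to 0/0 form:
  lim(x→∞) √(x² + 7x + 4) - x = 7/2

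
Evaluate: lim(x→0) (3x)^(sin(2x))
This is an exponential indeterminate form.

For exponential indeterminate forms, take the natural log:
  Let L = lim(x→0) (3x)^(sin(2x))
  Then ln(L) = lim(x→0) [exponent × ln(base)]
  Evaluate using L'Hôpital or standard limits, then exponentiate.
  L = 1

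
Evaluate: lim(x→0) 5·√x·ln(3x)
This is a 0·∞ indeterminate form.

Rewrite 0·∞ as a quotient (0/0 or ∞/∞ form), then apply L'Hôpital's rule:
  lim(x→0) 5·√x·ln(3x) = 0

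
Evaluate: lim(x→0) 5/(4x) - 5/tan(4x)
This is an ∞-∞ indeterminate form.

Combine fractions or rationalize to convert ∞-∞ to 0/0 form:
  lim(x→0) 5/(4x) - 5/tan(4x) = 0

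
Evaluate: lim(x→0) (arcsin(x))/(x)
This is a 0/0 indeterminate form.

Apply L'Hôpital's rule: differentiate numerator and denominator separately.
  f(x) = asin(x)   ⇒   f'(x) = 1/sqrt(1 - x^2)
  g(x) = x   ⇒   g'(x) = 1
  lim(x→0) f'(x)/g'(x) = lim(x→0) (1/sqrt(1 - x^2))/(1)
  = 1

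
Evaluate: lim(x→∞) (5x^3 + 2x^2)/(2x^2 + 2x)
This is an ∞/∞ indeterminate form.

Apply L'Hôpital's rule: differentiate numerator and denominator separately.
  f(x) = 5·x^3 + 2·x^2   ⇒   f'(x) = 15·x^2 + 4·x
  g(x) = 2·x^2 + 2·x   ⇒   g'(x) = 4·x + 2
  lim(x→∞) f'(x)/g'(x) = lim(x→∞) (15·x^2 + 4·x)/(4·x + 2)
  = ∞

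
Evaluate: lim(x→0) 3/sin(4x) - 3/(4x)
This is an ∞-∞ indeterminate form.

Combine fractions or rationalize to convert ∞-∞ to 0/0 form:
  lim(x→0) 3/sin(4x) - 3/(4x) = 0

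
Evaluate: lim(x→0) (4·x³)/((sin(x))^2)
This is a 0/0 indeterminate form.

Apply L'Hôpital's rule: differentiate numerator and denominator separately.
  f(x) = 4·x^3   ⇒   f'(x) = 12·x^2
  g(x) = sin(x)^2   ⇒   g'(x) = 2·sin(x)·cos(x)
  lim(x→0) f'(x)/g'(x) = lim(x→0) (12·x^2)/(2·sin(x)·cos(x))
  = 0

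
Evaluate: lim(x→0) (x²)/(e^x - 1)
This is a 0/0 indeterminate form.

Apply L'Hôpital's rule: differentiate numerator and denominator separately.
  f(x) = x^2   ⇒   f'(x) = 2·x
  g(x) = e^(x) - 1   ⇒   g'(x) = e^(x)
  lim(x→0) f'(x)/g'(x) = lim(x→0) (2·x)/(e^(x))
  = 0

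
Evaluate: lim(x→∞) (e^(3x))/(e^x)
This is an ∞/∞ indeterminate form.

Apply L'Hôpital's rule: differentiate numerator and denominator separately.
  f(x) = e^(3·x)   ⇒   f'(x) = 3·e^(3·x)
  g(x) = e^(x)   ⇒   g'(x) = e^(x)
  lim(x→∞) f'(x)/g'(x) = lim(x→∞) (3·e^(3·x))/(e^(x))
  = ∞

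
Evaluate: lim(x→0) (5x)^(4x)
This is an exponential indeterminate form.

For exponential indeterminate forms, take the natural log:
  Let L = lim(x→0) (5x)^(4x)
  Then ln(L) = lim(x→0) [exponent × ln(base)]
  Evaluate using L'Hôpital or standard limits, then exponentiate.
  L = 1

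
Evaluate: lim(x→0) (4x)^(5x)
This is an exponential indeterminate form.

For exponential indeterminate forms, take the natural log:
  Let L = lim(x→0) (4x)^(5x)
  Then ln(L) = lim(x→0) [exponent × ln(base)]
  Evaluate using L'Hôpital or standard limits, then exponentiate.
  L = 1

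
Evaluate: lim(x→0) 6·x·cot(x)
This is a 0·∞ indeterminate form.

Rewrite 0·∞ as a quotient (0/0 or ∞/∞ form), then apply L'Hôpital's rule:
  lim(x→0) 6·x·cot(x) = 6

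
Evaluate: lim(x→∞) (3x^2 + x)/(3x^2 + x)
This is an ∞/∞ indeterminate form.

Apply L'Hôpital's rule: differentiate numerator and denominator separately.
  f(x) = 3·x^2 + x   ⇒   f'(x) = 6·x + 1
  g(x) = 3·x^2 + x   ⇒   g'(x) = 6·x + 1
  lim(x→∞) f'(x)/g'(x) = lim(x→∞) (6·x + 1)/(6·x + 1)
  = 1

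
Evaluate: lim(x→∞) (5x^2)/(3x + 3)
This is an ∞/∞ indeterminate form.

Apply L'Hôpital's rule: differentiate numerator and denominator separately.
  f(x) = 5·x^2   ⇒   f'(x) = 10·x
  g(x) = 3·x + 3   ⇒   g'(x) = 3
  lim(x→∞) f'(x)/g'(x) = lim(x→∞) (10·x)/(3)
  = ∞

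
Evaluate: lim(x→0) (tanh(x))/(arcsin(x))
This is a 0/0 indeterminate form.

Apply L'Hôpital's rule: differentiate numerator and denominator separately.
  f(x) = tanh(x)   ⇒   f'(x) = 1 - tanh(x)^2
  g(x) = asin(x)   ⇒   g'(x) = 1/sqrt(1 - x^2)
  lim(x→0) f'(x)/g'(x) = lim(x→0) (1 - tanh(x)^2)/(1/sqrt(1 - x^2))
  = 1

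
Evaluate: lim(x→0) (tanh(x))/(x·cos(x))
This is a 0/0 indeterminate form.

Apply L'Hôpital's rule: differentiate numerator and denominator separately.
  f(x) = tanh(x)   ⇒   f'(x) = 1 - tanh(x)^2
  g(x) = x·cos(x)   ⇒   g'(x) = -x·sin(x) + cos(x)
  lim(x→0) f'(x)/g'(x) = lim(x→0) (1 - tanh(x)^2)/(-x·sin(x) + cos(x))
  = 1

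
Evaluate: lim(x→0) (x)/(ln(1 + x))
This is a 0/0 indeterminate form.

Apply L'Hôpital's rule: differentiate numerator and denominator separately.
  f(x) = x   ⇒   f'(x) = 1
  g(x) = ln(x + 1)   ⇒   g'(x) = 1/(x + 1)
  lim(x→0) f'(x)/g'(x) = lim(x→0) (1)/(1/(x + 1))
  = 1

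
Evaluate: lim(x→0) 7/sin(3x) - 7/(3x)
This is an ∞-∞ indeterminate form.

Combine fractions or rationalize to convert ∞-∞ to 0/0 form:
  lim(x→0) 7/sin(3x) - 7/(3x) = 0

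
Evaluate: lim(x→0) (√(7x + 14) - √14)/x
This is a standard limit.

Factor or rationalize the expression:
  lim(x→0) (√(7x + 14) - √14)/x = sqrt(14)/4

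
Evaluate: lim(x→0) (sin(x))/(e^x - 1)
This is a 0/0 indeterminate form.

Apply L'Hôpital's rule: differentiate numerator and denominator separately.
  f(x) = sin(x)   ⇒   f'(x) = cos(x)
  g(x) = e^(x) - 1   ⇒   g'(x) = e^(x)
  lim(x→0) f'(x)/g'(x) = lim(x→0) (cos(x))/(e^(x))
  = 1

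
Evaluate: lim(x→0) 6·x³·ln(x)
This is a 0·∞ indeterminate form.

Rewrite 0·∞ as a quotient (0/0 or ∞/∞ form), then apply L'Hôpital's rule:
  lim(x→0) 6·x³·ln(x) = 0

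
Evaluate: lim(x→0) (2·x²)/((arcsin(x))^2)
This is a 0/0 indeterminate form.

Apply L'Hôpital's rule: differentiate numerator and denominator separately.
  f(x) = 2·x^2   ⇒   f'(x) = 4·x
  g(x) = asin(x)^2   ⇒   g'(x) = 2·asin(x)/sqrt(1 - x^2)
  lim(x→0) f'(x)/g'(x) = lim(x→0) (4·x)/(2·asin(x)/sqrt(1 - x^2))
  = 2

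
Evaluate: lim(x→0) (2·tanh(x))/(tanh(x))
This is a 0/0 indeterminate form.

Apply L'Hôpital's rule: differentiate numerator and denominator separately.
  f(x) = 2·tanh(x)   ⇒   f'(x) = 2 - 2·tanh(x)^2
  g(x) = tanh(x)   ⇒   g'(x) = 1 - tanh(x)^2
  lim(x→0) f'(x)/g'(x) = lim(x→0) (2 - 2·tanh(x)^2)/(1 - tanh(x)^2)
  = 2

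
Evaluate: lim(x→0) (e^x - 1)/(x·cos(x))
This is a 0/0 indeterminate form.

Apply L'Hôpital's rule: differentiate numerator and denominator separately.
  f(x) = e^(x) - 1   ⇒   f'(x) = e^(x)
  g(x) = x·cos(x)   ⇒   g'(x) = -x·sin(x) + cos(x)
  lim(x→0) f'(x)/g'(x) = lim(x→0) (e^(x))/(-x·sin(x) + cos(x))
  = 1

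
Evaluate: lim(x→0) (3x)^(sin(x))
This is an exponential indeterminate form.

For exponential indeterminate forms, take the natural log:
  Let L = lim(x→0) (3x)^(sin(x))
  Then ln(L) = lim(x→0) [exponent × ln(base)]
  Evaluate using L'Hôpital or standard limits, then exponentiate.
  L = 1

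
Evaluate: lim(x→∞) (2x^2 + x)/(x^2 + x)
This is an ∞/∞ indeterminate form.

Apply L'Hôpital's rule: differentiate numerator and denominator separately.
  f(x) = 2·x^2 + x   ⇒   f'(x) = 4·x + 1
  g(x) = x^2 + x   ⇒   g'(x) = 2·x + 1
  lim(x→∞) f'(x)/g'(x) = lim(x→∞) (4·x + 1)/(2·x + 1)
  = 2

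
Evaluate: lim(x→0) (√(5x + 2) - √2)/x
This is a standard limit.

Factor or rationalize the expression:
  lim(x→0) (√(5x + 2) - √2)/x = 5·sqrt(2)/4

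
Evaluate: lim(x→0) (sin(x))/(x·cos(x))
This is a 0/0 indeterminate form.

Apply L'Hôpital's rule: differentiate numerator and denominator separately.
  f(x) = sin(x)   ⇒   f'(x) = cos(x)
  g(x) = x·cos(x)   ⇒   g'(x) = -x·sin(x) + cos(x)
  lim(x→0) f'(x)/g'(x) = lim(x→0) (cos(x))/(-x·sin(x) + cos(x))
  = 1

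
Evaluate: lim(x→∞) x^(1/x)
This is an exponential indeterminate form.

For exponential indeterminate forms, take the natural log:
  Let L = lim(x→∞) x^(1/x)
  Then ln(L) = lim(x→∞) [exponent × ln(base)]
  Evaluate using L'Hôpital or standard limits, then exponentiate.
  L = 1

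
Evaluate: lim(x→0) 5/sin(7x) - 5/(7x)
This is an ∞-∞ indeterminate form.

Combine fractions or rationalize to convert ∞-∞ to 0/0 form:
  lim(x→0) 5/sin(7x) - 5/(7x) = 0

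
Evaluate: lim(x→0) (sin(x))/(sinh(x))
This is a 0/0 indeterminate form.

Apply L'Hôpital's rule: differentiate numerator and denominator separately.
  f(x) = sin(x)   ⇒   f'(x) = cos(x)
  g(x) = sinh(x)   ⇒   g'(x) = cosh(x)
  lim(x→0) f'(x)/g'(x) = lim(x→0) (cos(x))/(cosh(x))
  = 1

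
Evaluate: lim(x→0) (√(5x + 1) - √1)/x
This is a standard limit.

Factor or rationalize the expression:
  lim(x→0) (√(5x + 1) - √1)/x = 5/2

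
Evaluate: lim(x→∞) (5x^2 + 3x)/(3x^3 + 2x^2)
This is an ∞/∞ indeterminate form.

Apply L'Hôpital's rule: differentiate numerator and denominator separately.
  f(x) = 5·x^2 + 3·x   ⇒   f'(x) = 10·x + 3
  g(x) = 3·x^3 + 2·x^2   ⇒   g'(x) = 9·x^2 + 4·x
  lim(x→∞) f'(x)/g'(x) = lim(x→∞) (10·x + 3)/(9·x^2 + 4·x)
  = 0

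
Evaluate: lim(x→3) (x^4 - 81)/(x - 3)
This is a standard limit.

Factor or rationalize the expression:
  lim(x→3) (x^4 - 81)/(x - 3) = 108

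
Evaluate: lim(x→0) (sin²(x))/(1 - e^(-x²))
This is a 0/0 indeterminate form.

Apply L'Hôpital's rule: differentiate numerator and denominator separately.
  f(x) = sin(x)^2   ⇒   f'(x) = 2·sin(x)·cos(x)
  g(x) = 1 - e^(-x^2)   ⇒   g'(x) = 2·x·e^(-x^2)
  lim(x→0) f'(x)/g'(x) = lim(x→0) (2·sin(x)·cos(x))/(2·x·e^(-x^2))
  = 1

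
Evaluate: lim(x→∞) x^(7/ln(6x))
This is an exponential indeterminate form.

For exponential indeterminate forms, take the natural log:
  Let L = lim(x→∞) x^(7/ln(6x))
  Then ln(L) = lim(x→∞) [exponent × ln(base)]
  Evaluate using L'Hôpital or standard limits, then exponentiate.
  L = e^(7)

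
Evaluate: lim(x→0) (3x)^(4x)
This is an exponential indeterminate form.

For exponential indeterminate forms, take the natural log:
  Let L = lim(x→0) (3x)^(4x)
  Then ln(L) = lim(x→0) [exponent × ln(base)]
  Evaluate using L'Hôpital or standard limits, then exponentiate.
  L = 1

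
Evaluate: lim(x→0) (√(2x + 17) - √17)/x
This is a standard limit.

Factor or rationalize the expression:
  lim(x→0) (√(2x + 17) - √17)/x = sqrt(17)/17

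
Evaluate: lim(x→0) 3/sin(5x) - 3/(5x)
This is an ∞-∞ indeterminate form.

Combine fractions or rationalize to convert ∞-∞ to 0/0 form:
  lim(x→0) 3/sin(5x) - 3/(5x) = 0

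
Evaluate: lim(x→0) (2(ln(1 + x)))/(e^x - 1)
This is a 0/0 indeterminate form.

Apply L'Hôpital's rule: differentiate numerator and denominator separately.
  f(x) = 2·ln(x + 1)   ⇒   f'(x) = 2/(x + 1)
  g(x) = e^(x) - 1   ⇒   g'(x) = e^(x)
  lim(x→0) f'(x)/g'(x) = lim(x→0) (2/(x + 1))/(e^(x))
  = 2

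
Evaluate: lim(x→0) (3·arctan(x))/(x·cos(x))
This is a 0/0 indeterminate form.

Apply L'Hôpital's rule: differentiate numerator and denominator separately.
  f(x) = 3·atan(x)   ⇒   f'(x) = 3/(x^2 + 1)
  g(x) = x·cos(x)   ⇒   g'(x) = -x·sin(x) + cos(x)
  lim(x→0) f'(x)/g'(x) = lim(x→0) (3/(x^2 + 1))/(-x·sin(x) + cos(x))
  = 3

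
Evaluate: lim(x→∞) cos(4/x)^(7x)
This is an exponential indeterminate form.

For exponential indeterminate forms, take the natural log:
  Let L = lim(x→∞) cos(4/x)^(7x)
  Then ln(L) = lim(x→∞) [exponent × ln(base)]
  Evaluate using L'Hôpital or standard limits, then exponentiate.
  L = 1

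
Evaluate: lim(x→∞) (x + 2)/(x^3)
This is an ∞/∞ indeterminate form.

Apply L'Hôpital's rule: differentiate numerator and denominator separately.
  f(x) = x + 2   ⇒   f'(x) = 1
  g(x) = x^3   ⇒   g'(x) = 3·x^2
  lim(x→∞) f'(x)/g'(x) = lim(x→∞) (1)/(3·x^2)
  = 0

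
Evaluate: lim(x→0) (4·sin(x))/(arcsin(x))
This is a 0/0 indeterminate form.

Apply L'Hôpital's rule: differentiate numerator and denominator separately.
  f(x) = 4·sin(x)   ⇒   f'(x) = 4·cos(x)
  g(x) = asin(x)   ⇒   g'(x) = 1/sqrt(1 - x^2)
  lim(x→0) f'(x)/g'(x) = lim(x→0) (4·cos(x))/(1/sqrt(1 - x^2))
  = 4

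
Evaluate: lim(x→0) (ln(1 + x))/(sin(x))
This is a 0/0 indeterminate form.

Apply L'Hôpital's rule: differentiate numerator and denominator separately.
  f(x) = ln(x + 1)   ⇒   f'(x) = 1/(x + 1)
  g(x) = sin(x)   ⇒   g'(x) = cos(x)
  lim(x→0) f'(x)/g'(x) = lim(x→0) (1/(x + 1))/(cos(x))
  = 1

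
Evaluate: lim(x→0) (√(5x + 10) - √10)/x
This is a standard limit.

Factor or rationalize the expression:
  lim(x→0) (√(5x + 10) - √10)/x = sqrt(10)/4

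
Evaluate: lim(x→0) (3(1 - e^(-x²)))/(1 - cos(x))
This is a 0/0 indeterminate form.

Apply L'Hôpital's rule: differentiate numerator and denominator separately.
  f(x) = 3 - 3·e^(-x^2)   ⇒   f'(x) = 6·x·e^(-x^2)
  g(x) = 1 - cos(x)   ⇒   g'(x) = sin(x)
  lim(x→0) f'(x)/g'(x) = lim(x→0) (6·x·e^(-x^2))/(sin(x))
  = 6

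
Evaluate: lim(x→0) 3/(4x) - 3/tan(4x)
This is an ∞-∞ indeterminate form.

Combine fractions or rationalize to convert ∞-∞ to 0/0 form:
  lim(x→0) 3/(4x) - 3/tan(4x) = 0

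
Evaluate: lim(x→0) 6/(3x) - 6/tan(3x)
This is an ∞-∞ indeterminate form.

Combine fractions or rationalize to convert ∞-∞ to 0/0 form:
  lim(x→0) 6/(3x) - 6/tan(3x) = 0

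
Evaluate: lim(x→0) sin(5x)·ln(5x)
This is a 0·∞ indeterminate form.

Rewrite 0·∞ as a quotient (0/0 or ∞/∞ form), then apply L'Hôpital's rule:
  lim(x→0) sin(5x)·ln(5x) = 0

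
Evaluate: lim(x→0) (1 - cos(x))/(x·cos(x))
This is a 0/0 indeterminate form.

Apply L'Hôpital's rule: differentiate numerator and denominator separately.
  f(x) = 1 - cos(x)   ⇒   f'(x) = sin(x)
  g(x) = x·cos(x)   ⇒   g'(x) = -x·sin(x) + cos(x)
  lim(x→0) f'(x)/g'(x) = lim(x→0) (sin(x))/(-x·sin(x) + cos(x))
  = 0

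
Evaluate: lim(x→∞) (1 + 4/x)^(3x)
This is an exponential indeterminate form.

For exponential indeterminate forms, take the natural log:
  Let L = lim(x→∞) (1 + 4/x)^(3x)
  Then ln(L) = lim(x→∞) [exponent × ln(base)]
  Evaluate using L'Hôpital or standard limits, then exponentiate.
  L = e^(12)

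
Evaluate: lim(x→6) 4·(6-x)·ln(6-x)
This is a 0·∞ indeterminate form.

Rewrite 0·∞ as a quotient (0/0 or ∞/∞ form), then apply L'Hôpital's rule:
  lim(x→6) 4·(6-x)·ln(6-x) = 0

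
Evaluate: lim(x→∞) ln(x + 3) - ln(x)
This is an ∞-∞ indeterminate form.

Combine fractions or rationalize to convert ∞-∞ to 0/0 form:
  lim(x→∞) ln(x + 3) - ln(x) = 0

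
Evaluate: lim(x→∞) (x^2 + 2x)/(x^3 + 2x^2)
This is an ∞/∞ indeterminate form.

Apply L'Hôpital's rule: differentiate numerator and denominator separately.
  f(x) = x^2 + 2·x   ⇒   f'(x) = 2·x + 2
  g(x) = x^3 + 2·x^2   ⇒   g'(x) = 3·x^2 + 4·x
  lim(x→∞) f'(x)/g'(x) = lim(x→∞) (2·x + 2)/(3·x^2 + 4·x)
  = 0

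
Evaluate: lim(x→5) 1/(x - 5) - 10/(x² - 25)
This is an ∞-∞ indeterminate form.

Combine fractions or rationalize to convert ∞-∞ to 0/0 form:
  lim(x→5) 1/(x - 5) - 10/(x² - 25) = 1/10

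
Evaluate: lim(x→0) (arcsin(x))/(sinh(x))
This is a 0/0 indeterminate form.

Apply L'Hôpital's rule: differentiate numerator and denominator separately.
  f(x) = asin(x)   ⇒   f'(x) = 1/sqrt(1 - x^2)
  g(x) = sinh(x)   ⇒   g'(x) = cosh(x)
  lim(x→0) f'(x)/g'(x) = lim(x→0) (1/sqrt(1 - x^2))/(cosh(x))
  = 1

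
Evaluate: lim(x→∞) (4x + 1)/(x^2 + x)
This is an ∞/∞ indeterminate form.

Apply L'Hôpital's rule: differentiate numerator and denominator separately.
  f(x) = 4·x + 1   ⇒   f'(x) = 4
  g(x) = x^2 + x   ⇒   g'(x) = 2·x + 1
  lim(x→∞) f'(x)/g'(x) = lim(x→∞) (4)/(2·x + 1)
  = 0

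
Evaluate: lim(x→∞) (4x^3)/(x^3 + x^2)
This is an ∞/∞ indeterminate form.

Apply L'Hôpital's rule: differentiate numerator and denominator separately.
  f(x) = 4·x^3   ⇒   f'(x) = 12·x^2
  g(x) = x^3 + x^2   ⇒   g'(x) = 3·x^2 + 2·x
  lim(x→∞) f'(x)/g'(x) = lim(x→∞) (12·x^2)/(3·x^2 + 2·x)
  = 4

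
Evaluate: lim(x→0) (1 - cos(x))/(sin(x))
This is a 0/0 indeterminate form.

Apply L'Hôpital's rule: differentiate numerator and denominator separately.
  f(x) = 1 - cos(x)   ⇒   f'(x) = sin(x)
  g(x) = sin(x)   ⇒   g'(x) = cos(x)
  lim(x→0) f'(x)/g'(x) = lim(x→0) (sin(x))/(cos(x))
  = 0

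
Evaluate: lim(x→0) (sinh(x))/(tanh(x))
This is a 0/0 indeterminate form.

Apply L'Hôpital's rule: differentiate numerator and denominator separately.
  f(x) = sinh(x)   ⇒   f'(x) = cosh(x)
  g(x) = tanh(x)   ⇒   g'(x) = 1 - tanh(x)^2
  lim(x→0) f'(x)/g'(x) = lim(x→0) (cosh(x))/(1 - tanh(x)^2)
  = 1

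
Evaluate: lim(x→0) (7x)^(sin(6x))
This is an exponential indeterminate form.

For exponential indeterminate forms, take the natural log:
  Let L = lim(x→0) (7x)^(sin(6x))
  Then ln(L) = lim(x→0) [exponent × ln(base)]
  Evaluate using L'Hôpital or standard limits, then exponentiate.
  L = 1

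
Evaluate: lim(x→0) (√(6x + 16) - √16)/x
This is a standard limit.

Factor or rationalize the expression:
  lim(x→0) (√(6x + 16) - √16)/x = 3/4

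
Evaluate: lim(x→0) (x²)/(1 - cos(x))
This is a 0/0 indeterminate form.

Apply L'Hôpital's rule: differentiate numerator and denominator separately.
  f(x) = x^2   ⇒   f'(x) = 2·x
  g(x) = 1 - cos(x)   ⇒   g'(x) = sin(x)
  lim(x→0) f'(x)/g'(x) = lim(x→0) (2·x)/(sin(x))
  = 2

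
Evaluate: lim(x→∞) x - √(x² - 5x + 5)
This is an ∞-∞ indeterminate form.

Combine fractions or rationalize to convert ∞-∞ to 0/0 form:
  lim(x→∞) x - √(x² - 5x + 5) = 5/2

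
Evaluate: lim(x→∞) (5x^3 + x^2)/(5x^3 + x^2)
This is an ∞/∞ indeterminate form.

Apply L'Hôpital's rule: differentiate numerator and denominator separately.
  f(x) = 5·x^3 + x^2   ⇒   f'(x) = 15·x^2 + 2·x
  g(x) = 5·x^3 + x^2   ⇒   g'(x) = 15·x^2 + 2·x
  lim(x→∞) f'(x)/g'(x) = lim(x→∞) (15·x^2 + 2·x)/(15·x^2 + 2·x)
  = 1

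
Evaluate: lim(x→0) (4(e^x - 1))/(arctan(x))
This is a 0/0 indeterminate form.

Apply L'Hôpital's rule: differentiate numerator and denominator separately.
  f(x) = 4·e^(x) - 4   ⇒   f'(x) = 4·e^(x)
  g(x) = atan(x)   ⇒   g'(x) = 1/(x^2 + 1)
  lim(x→0) f'(x)/g'(x) = lim(x→0) (4·e^(x))/(1/(x^2 + 1))
  = 4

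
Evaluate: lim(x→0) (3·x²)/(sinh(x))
This is a 0/0 indeterminate form.

Apply L'Hôpital's rule: differentiate numerator and denominator separately.
  f(x) = 3·x^2   ⇒   f'(x) = 6·x
  g(x) = sinh(x)   ⇒   g'(x) = cosh(x)
  lim(x→0) f'(x)/g'(x) = lim(x→0) (6·x)/(cosh(x))
  = 0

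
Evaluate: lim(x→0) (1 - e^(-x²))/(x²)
This is a 0/0 indeterminate form.

Apply L'Hôpital's rule: differentiate numerator and denominator separately.
  f(x) = 1 - e^(-x^2)   ⇒   f'(x) = 2·x·e^(-x^2)
  g(x) = x^2   ⇒   g'(x) = 2·x
  lim(x→0) f'(x)/g'(x) = lim(x→0) (2·x·e^(-x^2))/(2·x)
  = 1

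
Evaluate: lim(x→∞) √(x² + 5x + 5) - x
This is an ∞-∞ indeterminate form.

Combine fractions or rationalize to convert ∞-∞ to 0/0 form:
  lim(x→∞) √(x² + 5x + 5) - x = 5/2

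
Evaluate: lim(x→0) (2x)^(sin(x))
This is an exponential indeterminate form.

For exponential indeterminate forms, take the natural log:
  Let L = lim(x→0) (2x)^(sin(x))
  Then ln(L) = lim(x→0) [exponent × ln(base)]
  Evaluate using L'Hôpital or standard limits, then exponentiate.
  L = 1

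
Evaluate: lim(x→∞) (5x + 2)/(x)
This is an ∞/∞ indeterminate form.

Apply L'Hôpital's rule: differentiate numerator and denominator separately.
  f(x) = 5·x + 2   ⇒   f'(x) = 5
  g(x) = x   ⇒   g'(x) = 1
  lim(x→∞) f'(x)/g'(x) = lim(x→∞) (5)/(1)
  = 5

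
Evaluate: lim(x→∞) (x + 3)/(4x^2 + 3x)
This is an ∞/∞ indeterminate form.

Apply L'Hôpital's rule: differentiate numerator and denominator separately.
  f(x) = x + 3   ⇒   f'(x) = 1
  g(x) = 4·x^2 + 3·x   ⇒   g'(x) = 8·x + 3
  lim(x→∞) f'(x)/g'(x) = lim(x→∞) (1)/(8·x + 3)
  = 0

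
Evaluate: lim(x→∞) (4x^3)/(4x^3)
This is an ∞/∞ indeterminate form.

Apply L'Hôpital's rule: differentiate numerator and denominator separately.
  f(x) = 4·x^3   ⇒   f'(x) = 12·x^2
  g(x) = 4·x^3   ⇒   g'(x) = 12·x^2
  lim(x→∞) f'(x)/g'(x) = lim(x→∞) (12·x^2)/(12·x^2)
  = 1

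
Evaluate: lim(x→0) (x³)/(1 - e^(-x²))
This is a 0/0 indeterminate form.

Apply L'Hôpital's rule: differentiate numerator and denominator separately.
  f(x) = x^3   ⇒   f'(x) = 3·x^2
  g(x) = 1 - e^(-x^2)   ⇒   g'(x) = 2·x·e^(-x^2)
  lim(x→0) f'(x)/g'(x) = lim(x→0) (3·x^2)/(2·x·e^(-x^2))
  = 0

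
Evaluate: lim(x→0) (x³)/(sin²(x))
This is a 0/0 indeterminate form.

Apply L'Hôpital's rule: differentiate numerator and denominator separately.
  f(x) = x^3   ⇒   f'(x) = 3·x^2
  g(x) = sin(x)^2   ⇒   g'(x) = 2·sin(x)·cos(x)
  lim(x→0) f'(x)/g'(x) = lim(x→0) (3·x^2)/(2·sin(x)·cos(x))
  = 0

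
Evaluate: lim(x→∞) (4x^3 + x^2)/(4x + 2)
This is an ∞/∞ indeterminate form.

Apply L'Hôpital's rule: differentiate numerator and denominator separately.
  f(x) = 4·x^3 + x^2   ⇒   f'(x) = 12·x^2 + 2·x
  g(x) = 4·x + 2   ⇒   g'(x) = 4
  lim(x→∞) f'(x)/g'(x) = lim(x→∞) (12·x^2 + 2·x)/(4)
  = ∞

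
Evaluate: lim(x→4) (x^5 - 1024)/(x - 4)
This is a standard limit.

Factor or rationalize the expression:
  lim(x→4) (x^5 - 1024)/(x - 4) = 1280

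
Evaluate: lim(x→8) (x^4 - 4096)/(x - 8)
This is a standard limit.

Factor or rationalize the expression:
  lim(x→8) (x^4 - 4096)/(x - 8) = 2048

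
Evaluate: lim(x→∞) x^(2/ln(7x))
This is an exponential indeterminate form.

For exponential indeterminate forms, take the natural log:
  Let L = lim(x→∞) x^(2/ln(7x))
  Then ln(L) = lim(x→∞) [exponent × ln(base)]
  Evaluate using L'Hôpital or standard limits, then exponentiate.
  L = e²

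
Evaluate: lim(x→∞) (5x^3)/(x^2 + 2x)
This is an ∞/∞ indeterminate form.

Apply L'Hôpital's rule: differentiate numerator and denominator separately.
  f(x) = 5·x^3   ⇒   f'(x) = 15·x^2
  g(x) = x^2 + 2·x   ⇒   g'(x) = 2·x + 2
  lim(x→∞) f'(x)/g'(x) = lim(x→∞) (15·x^2)/(2·x + 2)
  = ∞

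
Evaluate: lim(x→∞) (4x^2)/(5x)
This is an ∞/∞ indeterminate form.

Apply L'Hôpital's rule: differentiate numerator and denominator separately.
  f(x) = 4·x^2   ⇒   f'(x) = 8·x
  g(x) = 5·x   ⇒   g'(x) = 5
  lim(x→∞) f'(x)/g'(x) = lim(x→∞) (8·x)/(5)
  = ∞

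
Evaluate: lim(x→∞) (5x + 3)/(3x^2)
This is an ∞/∞ indeterminate form.

Apply L'Hôpital's rule: differentiate numerator and denominator separately.
  f(x) = 5·x + 3   ⇒   f'(x) = 5
  g(x) = 3·x^2   ⇒   g'(x) = 6·x
  lim(x→∞) f'(x)/g'(x) = lim(x→∞) (5)/(6·x)
  = 0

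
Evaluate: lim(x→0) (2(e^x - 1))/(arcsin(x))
This is a 0/0 indeterminate form.

Apply L'Hôpital's rule: differentiate numerator and denominator separately.
  f(x) = 2·e^(x) - 2   ⇒   f'(x) = 2·e^(x)
  g(x) = asin(x)   ⇒   g'(x) = 1/sqrt(1 - x^2)
  lim(x→0) f'(x)/g'(x) = lim(x→0) (2·e^(x))/(1/sqrt(1 - x^2))
  = 2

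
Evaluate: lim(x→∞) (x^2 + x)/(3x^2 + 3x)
This is an ∞/∞ indeterminate form.

Apply L'Hôpital's rule: differentiate numerator and denominator separately.
  f(x) = x^2 + x   ⇒   f'(x) = 2·x + 1
  g(x) = 3·x^2 + 3·x   ⇒   g'(x) = 6·x + 3
  lim(x→∞) f'(x)/g'(x) = lim(x→∞) (2·x + 1)/(6·x + 3)
  = 1/3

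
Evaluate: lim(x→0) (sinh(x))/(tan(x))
This is a 0/0 indeterminate form.

Apply L'Hôpital's rule: differentiate numerator and denominator separately.
  f(x) = sinh(x)   ⇒   f'(x) = cosh(x)
  g(x) = tan(x)   ⇒   g'(x) = tan(x)^2 + 1
  lim(x→0) f'(x)/g'(x) = lim(x→0) (cosh(x))/(tan(x)^2 + 1)
  = 1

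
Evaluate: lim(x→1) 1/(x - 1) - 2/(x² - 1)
This is an ∞-∞ indeterminate form.

Combine fractions or rationalize to convert ∞-∞ to 0/0 form:
  lim(x→1) 1/(x - 1) - 2/(x² - 1) = 1/2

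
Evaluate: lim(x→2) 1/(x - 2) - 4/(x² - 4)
This is an ∞-∞ indeterminate form.

Combine fractions or rationalize to convert ∞-∞ to 0/0 form:
  lim(x→2) 1/(x - 2) - 4/(x² - 4) = 1/4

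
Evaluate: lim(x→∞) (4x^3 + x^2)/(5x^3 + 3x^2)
This is an ∞/∞ indeterminate form.

Apply L'Hôpital's rule: differentiate numerator and denominator separately.
  f(x) = 4·x^3 + x^2   ⇒   f'(x) = 12·x^2 + 2·x
  g(x) = 5·x^3 + 3·x^2   ⇒   g'(x) = 15·x^2 + 6·x
  lim(x→∞) f'(x)/g'(x) = lim(x→∞) (12·x^2 + 2·x)/(15·x^2 + 6·x)
  = 4/5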